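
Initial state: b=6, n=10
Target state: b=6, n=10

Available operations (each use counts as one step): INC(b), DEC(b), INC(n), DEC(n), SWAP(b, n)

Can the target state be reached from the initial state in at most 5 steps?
Yes

Path (0 steps): 0 steps (already at target)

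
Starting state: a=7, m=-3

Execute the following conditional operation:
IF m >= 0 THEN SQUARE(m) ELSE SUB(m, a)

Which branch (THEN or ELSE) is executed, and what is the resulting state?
Branch: ELSE, Final state: a=7, m=-10

Evaluating condition: m >= 0
m = -3
Condition is False, so ELSE branch executes
After SUB(m, a): a=7, m=-10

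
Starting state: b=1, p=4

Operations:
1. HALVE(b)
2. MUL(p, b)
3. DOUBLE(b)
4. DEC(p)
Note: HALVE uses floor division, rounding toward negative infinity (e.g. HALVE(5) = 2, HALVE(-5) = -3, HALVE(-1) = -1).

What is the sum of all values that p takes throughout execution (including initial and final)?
7

Values of p at each step:
Initial: p = 4
After step 1: p = 4
After step 2: p = 0
After step 3: p = 0
After step 4: p = -1
Sum = 4 + 4 + 0 + 0 + -1 = 7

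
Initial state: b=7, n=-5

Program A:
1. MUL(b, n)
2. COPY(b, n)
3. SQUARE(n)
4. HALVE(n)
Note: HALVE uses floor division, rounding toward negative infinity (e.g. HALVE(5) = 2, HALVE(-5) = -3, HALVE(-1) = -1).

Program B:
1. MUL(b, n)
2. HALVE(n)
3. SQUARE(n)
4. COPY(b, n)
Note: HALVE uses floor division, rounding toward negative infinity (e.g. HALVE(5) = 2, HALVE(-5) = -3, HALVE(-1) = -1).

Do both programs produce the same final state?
No

Program A final state: b=-5, n=12
Program B final state: b=9, n=9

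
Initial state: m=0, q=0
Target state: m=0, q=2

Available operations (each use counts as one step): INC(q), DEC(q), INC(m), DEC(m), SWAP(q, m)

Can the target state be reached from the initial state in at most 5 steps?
Yes

Path (2 steps): INC(q) → INC(q)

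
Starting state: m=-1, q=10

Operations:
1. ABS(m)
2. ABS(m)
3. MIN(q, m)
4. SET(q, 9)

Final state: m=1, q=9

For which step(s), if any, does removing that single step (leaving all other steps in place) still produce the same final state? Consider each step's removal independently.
Step(s) 1, 2, 3

Testing removal of each single step:
Without step 1: final = m=1, q=9 (same)
Without step 2: final = m=1, q=9 (same)
Without step 3: final = m=1, q=9 (same)
Without step 4: final = m=1, q=1 (different)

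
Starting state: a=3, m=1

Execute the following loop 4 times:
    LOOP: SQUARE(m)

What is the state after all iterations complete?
a=3, m=1

Iteration trace:
Start: a=3, m=1
After iteration 1: a=3, m=1
After iteration 2: a=3, m=1
After iteration 3: a=3, m=1
After iteration 4: a=3, m=1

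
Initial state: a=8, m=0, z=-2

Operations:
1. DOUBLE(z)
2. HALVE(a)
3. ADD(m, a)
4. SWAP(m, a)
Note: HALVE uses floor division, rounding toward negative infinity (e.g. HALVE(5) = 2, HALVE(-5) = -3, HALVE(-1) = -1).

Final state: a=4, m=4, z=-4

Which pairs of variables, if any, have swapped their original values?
None

Comparing initial and final values:
a: 8 → 4
z: -2 → -4
m: 0 → 4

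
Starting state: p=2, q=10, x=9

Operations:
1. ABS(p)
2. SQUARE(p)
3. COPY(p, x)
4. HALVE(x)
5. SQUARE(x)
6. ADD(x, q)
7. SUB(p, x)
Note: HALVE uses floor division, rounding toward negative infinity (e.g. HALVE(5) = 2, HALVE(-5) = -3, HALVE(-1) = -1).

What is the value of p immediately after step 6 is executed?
p = 9

Tracing p through execution:
Initial: p = 2
After step 1 (ABS(p)): p = 2
After step 2 (SQUARE(p)): p = 4
After step 3 (COPY(p, x)): p = 9
After step 4 (HALVE(x)): p = 9
After step 5 (SQUARE(x)): p = 9
After step 6 (ADD(x, q)): p = 9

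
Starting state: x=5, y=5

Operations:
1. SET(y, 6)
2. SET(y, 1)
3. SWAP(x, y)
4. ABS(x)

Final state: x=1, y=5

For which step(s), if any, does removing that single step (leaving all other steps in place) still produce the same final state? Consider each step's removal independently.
Step(s) 1, 4

Testing removal of each single step:
Without step 1: final = x=1, y=5 (same)
Without step 2: final = x=6, y=5 (different)
Without step 3: final = x=5, y=1 (different)
Without step 4: final = x=1, y=5 (same)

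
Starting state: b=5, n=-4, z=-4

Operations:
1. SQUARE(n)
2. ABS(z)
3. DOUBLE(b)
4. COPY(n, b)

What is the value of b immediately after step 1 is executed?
b = 5

Tracing b through execution:
Initial: b = 5
After step 1 (SQUARE(n)): b = 5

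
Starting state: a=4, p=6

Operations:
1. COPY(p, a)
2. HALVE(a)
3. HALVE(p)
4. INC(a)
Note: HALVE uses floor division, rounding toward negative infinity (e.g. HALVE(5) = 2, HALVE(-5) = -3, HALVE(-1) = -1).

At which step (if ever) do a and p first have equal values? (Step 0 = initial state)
Step 1

a and p first become equal after step 1.

Comparing values at each step:
Initial: a=4, p=6
After step 1: a=4, p=4 ← equal!
After step 2: a=2, p=4
After step 3: a=2, p=2 ← equal!
After step 4: a=3, p=2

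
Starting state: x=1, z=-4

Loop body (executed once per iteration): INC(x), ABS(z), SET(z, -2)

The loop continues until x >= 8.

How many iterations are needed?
7

Tracing iterations:
Initial: x=1, z=-4
After iteration 1: x=2, z=-2
After iteration 2: x=3, z=-2
After iteration 3: x=4, z=-2
After iteration 4: x=5, z=-2
After iteration 5: x=6, z=-2
After iteration 6: x=7, z=-2
After iteration 7: x=8, z=-2
x >= 8 now holds, so the loop exits after 7 iterations.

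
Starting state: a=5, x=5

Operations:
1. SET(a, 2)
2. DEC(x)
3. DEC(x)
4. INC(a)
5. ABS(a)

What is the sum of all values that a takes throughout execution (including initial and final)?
17

Values of a at each step:
Initial: a = 5
After step 1: a = 2
After step 2: a = 2
After step 3: a = 2
After step 4: a = 3
After step 5: a = 3
Sum = 5 + 2 + 2 + 2 + 3 + 3 = 17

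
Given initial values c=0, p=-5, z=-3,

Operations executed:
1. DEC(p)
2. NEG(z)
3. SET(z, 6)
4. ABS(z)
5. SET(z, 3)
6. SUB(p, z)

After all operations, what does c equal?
c = 0

Tracing execution:
Step 1: DEC(p) → c = 0
Step 2: NEG(z) → c = 0
Step 3: SET(z, 6) → c = 0
Step 4: ABS(z) → c = 0
Step 5: SET(z, 3) → c = 0
Step 6: SUB(p, z) → c = 0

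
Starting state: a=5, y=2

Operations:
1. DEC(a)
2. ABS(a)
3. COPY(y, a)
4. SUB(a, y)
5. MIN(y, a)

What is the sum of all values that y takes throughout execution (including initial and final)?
14

Values of y at each step:
Initial: y = 2
After step 1: y = 2
After step 2: y = 2
After step 3: y = 4
After step 4: y = 4
After step 5: y = 0
Sum = 2 + 2 + 2 + 4 + 4 + 0 = 14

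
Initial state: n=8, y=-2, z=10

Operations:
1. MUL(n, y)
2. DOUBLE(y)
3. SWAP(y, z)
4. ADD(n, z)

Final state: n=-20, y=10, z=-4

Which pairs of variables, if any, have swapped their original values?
None

Comparing initial and final values:
n: 8 → -20
y: -2 → 10
z: 10 → -4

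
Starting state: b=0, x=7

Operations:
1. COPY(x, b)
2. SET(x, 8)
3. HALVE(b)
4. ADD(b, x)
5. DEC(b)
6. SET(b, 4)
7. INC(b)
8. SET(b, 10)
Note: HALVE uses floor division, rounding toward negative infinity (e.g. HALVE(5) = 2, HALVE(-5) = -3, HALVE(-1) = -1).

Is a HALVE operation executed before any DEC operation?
Yes

First HALVE: step 3
First DEC: step 5
Since 3 < 5, HALVE comes first.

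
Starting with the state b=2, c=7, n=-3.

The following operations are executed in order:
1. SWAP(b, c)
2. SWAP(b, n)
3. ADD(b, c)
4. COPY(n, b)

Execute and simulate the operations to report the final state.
{b: -1, c: 2, n: -1}

Step-by-step execution:
Initial: b=2, c=7, n=-3
After step 1 (SWAP(b, c)): b=7, c=2, n=-3
After step 2 (SWAP(b, n)): b=-3, c=2, n=7
After step 3 (ADD(b, c)): b=-1, c=2, n=7
After step 4 (COPY(n, b)): b=-1, c=2, n=-1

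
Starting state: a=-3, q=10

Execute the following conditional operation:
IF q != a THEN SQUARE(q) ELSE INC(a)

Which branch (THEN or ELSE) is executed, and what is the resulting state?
Branch: THEN, Final state: a=-3, q=100

Evaluating condition: q != a
q = 10, a = -3
Condition is True, so THEN branch executes
After SQUARE(q): a=-3, q=100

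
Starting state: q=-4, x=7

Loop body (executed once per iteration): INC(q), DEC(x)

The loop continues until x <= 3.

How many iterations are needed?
4

Tracing iterations:
Initial: q=-4, x=7
After iteration 1: q=-3, x=6
After iteration 2: q=-2, x=5
After iteration 3: q=-1, x=4
After iteration 4: q=0, x=3
x <= 3 now holds, so the loop exits after 4 iterations.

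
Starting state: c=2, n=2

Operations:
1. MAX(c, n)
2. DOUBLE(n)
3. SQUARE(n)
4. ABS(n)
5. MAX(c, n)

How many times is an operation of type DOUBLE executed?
1

Counting DOUBLE operations:
Step 2: DOUBLE(n) ← DOUBLE
Total: 1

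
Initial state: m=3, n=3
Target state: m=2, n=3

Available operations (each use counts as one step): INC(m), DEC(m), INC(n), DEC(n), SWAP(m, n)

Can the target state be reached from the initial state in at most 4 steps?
Yes

Path (1 step): DEC(m)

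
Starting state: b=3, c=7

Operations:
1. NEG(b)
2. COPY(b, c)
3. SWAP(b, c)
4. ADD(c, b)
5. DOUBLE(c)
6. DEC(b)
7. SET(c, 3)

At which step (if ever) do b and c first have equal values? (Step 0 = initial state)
Step 2

b and c first become equal after step 2.

Comparing values at each step:
Initial: b=3, c=7
After step 1: b=-3, c=7
After step 2: b=7, c=7 ← equal!
After step 3: b=7, c=7 ← equal!
After step 4: b=7, c=14
After step 5: b=7, c=28
After step 6: b=6, c=28
After step 7: b=6, c=3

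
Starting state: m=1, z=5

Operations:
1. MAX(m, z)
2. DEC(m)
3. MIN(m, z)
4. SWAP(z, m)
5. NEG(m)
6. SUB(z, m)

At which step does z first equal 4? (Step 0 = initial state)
Step 4

Tracing z:
Initial: z = 5
After step 1: z = 5
After step 2: z = 5
After step 3: z = 5
After step 4: z = 4 ← first occurrence
After step 5: z = 4
After step 6: z = 9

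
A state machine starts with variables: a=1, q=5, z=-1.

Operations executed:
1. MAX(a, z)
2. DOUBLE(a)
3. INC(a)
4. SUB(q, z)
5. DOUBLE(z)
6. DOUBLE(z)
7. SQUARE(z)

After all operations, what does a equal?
a = 3

Tracing execution:
Step 1: MAX(a, z) → a = 1
Step 2: DOUBLE(a) → a = 2
Step 3: INC(a) → a = 3
Step 4: SUB(q, z) → a = 3
Step 5: DOUBLE(z) → a = 3
Step 6: DOUBLE(z) → a = 3
Step 7: SQUARE(z) → a = 3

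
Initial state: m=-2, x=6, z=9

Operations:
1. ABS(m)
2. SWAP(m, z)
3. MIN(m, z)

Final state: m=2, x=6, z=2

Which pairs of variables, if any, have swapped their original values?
None

Comparing initial and final values:
m: -2 → 2
z: 9 → 2
x: 6 → 6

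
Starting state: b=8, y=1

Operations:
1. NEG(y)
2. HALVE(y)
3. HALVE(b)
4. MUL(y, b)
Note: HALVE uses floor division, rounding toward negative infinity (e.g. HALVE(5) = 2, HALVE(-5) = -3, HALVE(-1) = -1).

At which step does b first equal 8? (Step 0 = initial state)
Step 0

Tracing b:
Initial: b = 8 ← first occurrence
After step 1: b = 8
After step 2: b = 8
After step 3: b = 4
After step 4: b = 4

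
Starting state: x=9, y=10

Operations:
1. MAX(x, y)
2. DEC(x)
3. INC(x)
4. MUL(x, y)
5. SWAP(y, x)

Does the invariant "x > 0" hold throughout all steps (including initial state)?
Yes

The invariant holds at every step.

State at each step:
Initial: x=9, y=10
After step 1: x=10, y=10
After step 2: x=9, y=10
After step 3: x=10, y=10
After step 4: x=100, y=10
After step 5: x=10, y=100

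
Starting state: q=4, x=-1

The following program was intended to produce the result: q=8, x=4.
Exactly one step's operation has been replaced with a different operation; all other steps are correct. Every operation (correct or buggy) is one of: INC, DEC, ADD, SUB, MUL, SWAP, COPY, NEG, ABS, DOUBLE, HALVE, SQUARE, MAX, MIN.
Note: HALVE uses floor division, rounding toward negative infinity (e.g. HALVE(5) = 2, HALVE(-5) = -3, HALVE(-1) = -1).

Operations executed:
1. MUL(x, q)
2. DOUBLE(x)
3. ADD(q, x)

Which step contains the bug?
Step 2

Trace with buggy code:
Initial: q=4, x=-1
After step 1: q=4, x=-4
After step 2: q=4, x=-8
After step 3: q=-4, x=-8
Actual final q=-4, x=-8 ≠ expected q=8, x=4.
Step 2 is the only position where a single-operation replacement can produce the expected result.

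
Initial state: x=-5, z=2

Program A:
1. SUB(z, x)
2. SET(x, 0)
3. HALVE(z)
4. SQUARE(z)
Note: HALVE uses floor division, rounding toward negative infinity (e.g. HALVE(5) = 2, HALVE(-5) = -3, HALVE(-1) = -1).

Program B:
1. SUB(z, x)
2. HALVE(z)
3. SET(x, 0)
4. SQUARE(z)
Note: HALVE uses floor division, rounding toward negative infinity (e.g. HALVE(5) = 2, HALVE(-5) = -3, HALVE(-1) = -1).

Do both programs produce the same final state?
Yes

Program A final state: x=0, z=9
Program B final state: x=0, z=9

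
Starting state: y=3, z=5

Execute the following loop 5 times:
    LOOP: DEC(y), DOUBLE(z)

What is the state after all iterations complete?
y=-2, z=160

Iteration trace:
Start: y=3, z=5
After iteration 1: y=2, z=10
After iteration 2: y=1, z=20
After iteration 3: y=0, z=40
After iteration 4: y=-1, z=80
After iteration 5: y=-2, z=160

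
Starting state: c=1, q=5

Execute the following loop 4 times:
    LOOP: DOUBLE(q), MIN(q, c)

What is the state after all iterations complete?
c=1, q=1

Iteration trace:
Start: c=1, q=5
After iteration 1: c=1, q=1
After iteration 2: c=1, q=1
After iteration 3: c=1, q=1
After iteration 4: c=1, q=1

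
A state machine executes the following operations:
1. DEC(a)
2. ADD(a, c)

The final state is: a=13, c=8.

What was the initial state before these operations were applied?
a=6, c=8

Working backwards:
Final state: a=13, c=8
Before step 2 (ADD(a, c)): a=5, c=8
Before step 1 (DEC(a)): a=6, c=8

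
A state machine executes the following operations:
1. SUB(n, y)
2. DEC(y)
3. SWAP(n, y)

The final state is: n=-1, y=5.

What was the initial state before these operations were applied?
n=5, y=0

Working backwards:
Final state: n=-1, y=5
Before step 3 (SWAP(n, y)): n=5, y=-1
Before step 2 (DEC(y)): n=5, y=0
Before step 1 (SUB(n, y)): n=5, y=0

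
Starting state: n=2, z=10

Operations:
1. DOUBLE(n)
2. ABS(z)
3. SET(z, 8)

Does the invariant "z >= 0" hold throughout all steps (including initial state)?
Yes

The invariant holds at every step.

State at each step:
Initial: n=2, z=10
After step 1: n=4, z=10
After step 2: n=4, z=10
After step 3: n=4, z=8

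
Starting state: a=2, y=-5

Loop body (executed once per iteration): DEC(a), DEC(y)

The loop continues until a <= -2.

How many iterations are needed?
4

Tracing iterations:
Initial: a=2, y=-5
After iteration 1: a=1, y=-6
After iteration 2: a=0, y=-7
After iteration 3: a=-1, y=-8
After iteration 4: a=-2, y=-9
a <= -2 now holds, so the loop exits after 4 iterations.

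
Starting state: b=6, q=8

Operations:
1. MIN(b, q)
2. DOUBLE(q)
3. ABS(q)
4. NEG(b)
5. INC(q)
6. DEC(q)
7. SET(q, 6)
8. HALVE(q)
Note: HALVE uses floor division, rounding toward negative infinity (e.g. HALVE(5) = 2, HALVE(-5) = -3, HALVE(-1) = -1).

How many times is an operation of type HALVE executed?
1

Counting HALVE operations:
Step 8: HALVE(q) ← HALVE
Total: 1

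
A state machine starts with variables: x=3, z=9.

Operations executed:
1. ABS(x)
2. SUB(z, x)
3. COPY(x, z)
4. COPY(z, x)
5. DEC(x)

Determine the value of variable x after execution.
x = 5

Tracing execution:
Step 1: ABS(x) → x = 3
Step 2: SUB(z, x) → x = 3
Step 3: COPY(x, z) → x = 6
Step 4: COPY(z, x) → x = 6
Step 5: DEC(x) → x = 5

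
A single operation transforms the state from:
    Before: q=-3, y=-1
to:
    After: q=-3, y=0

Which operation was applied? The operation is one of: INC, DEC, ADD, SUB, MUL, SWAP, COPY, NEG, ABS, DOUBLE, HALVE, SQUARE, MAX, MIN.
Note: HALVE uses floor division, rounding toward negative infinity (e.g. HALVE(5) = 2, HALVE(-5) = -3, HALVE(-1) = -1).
INC(y)

Analyzing the change:
Before: q=-3, y=-1
After: q=-3, y=0
Variable y changed from -1 to 0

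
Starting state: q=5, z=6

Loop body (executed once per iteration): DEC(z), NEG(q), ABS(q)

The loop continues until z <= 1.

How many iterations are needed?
5

Tracing iterations:
Initial: q=5, z=6
After iteration 1: q=5, z=5
After iteration 2: q=5, z=4
After iteration 3: q=5, z=3
After iteration 4: q=5, z=2
After iteration 5: q=5, z=1
z <= 1 now holds, so the loop exits after 5 iterations.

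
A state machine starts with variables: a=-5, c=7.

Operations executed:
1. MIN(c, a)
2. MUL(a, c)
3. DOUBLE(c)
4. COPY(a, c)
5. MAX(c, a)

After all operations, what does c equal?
c = -10

Tracing execution:
Step 1: MIN(c, a) → c = -5
Step 2: MUL(a, c) → c = -5
Step 3: DOUBLE(c) → c = -10
Step 4: COPY(a, c) → c = -10
Step 5: MAX(c, a) → c = -10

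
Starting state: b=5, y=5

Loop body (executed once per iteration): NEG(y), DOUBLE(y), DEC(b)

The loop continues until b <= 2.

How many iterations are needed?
3

Tracing iterations:
Initial: b=5, y=5
After iteration 1: b=4, y=-10
After iteration 2: b=3, y=20
After iteration 3: b=2, y=-40
b <= 2 now holds, so the loop exits after 3 iterations.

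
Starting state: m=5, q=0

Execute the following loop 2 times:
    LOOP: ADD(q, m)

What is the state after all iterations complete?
m=5, q=10

Iteration trace:
Start: m=5, q=0
After iteration 1: m=5, q=5
After iteration 2: m=5, q=10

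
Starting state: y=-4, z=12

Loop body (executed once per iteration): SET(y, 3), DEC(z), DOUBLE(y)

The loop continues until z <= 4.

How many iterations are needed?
8

Tracing iterations:
Initial: y=-4, z=12
After iteration 1: y=6, z=11
After iteration 2: y=6, z=10
After iteration 3: y=6, z=9
After iteration 4: y=6, z=8
After iteration 5: y=6, z=7
After iteration 6: y=6, z=6
After iteration 7: y=6, z=5
After iteration 8: y=6, z=4
z <= 4 now holds, so the loop exits after 8 iterations.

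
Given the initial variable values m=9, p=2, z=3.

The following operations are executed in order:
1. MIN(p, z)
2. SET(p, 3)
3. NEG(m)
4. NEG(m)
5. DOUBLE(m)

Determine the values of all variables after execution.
{m: 18, p: 3, z: 3}

Step-by-step execution:
Initial: m=9, p=2, z=3
After step 1 (MIN(p, z)): m=9, p=2, z=3
After step 2 (SET(p, 3)): m=9, p=3, z=3
After step 3 (NEG(m)): m=-9, p=3, z=3
After step 4 (NEG(m)): m=9, p=3, z=3
After step 5 (DOUBLE(m)): m=18, p=3, z=3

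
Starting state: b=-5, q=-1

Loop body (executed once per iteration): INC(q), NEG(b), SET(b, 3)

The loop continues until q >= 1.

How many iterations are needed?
2

Tracing iterations:
Initial: b=-5, q=-1
After iteration 1: b=3, q=0
After iteration 2: b=3, q=1
q >= 1 now holds, so the loop exits after 2 iterations.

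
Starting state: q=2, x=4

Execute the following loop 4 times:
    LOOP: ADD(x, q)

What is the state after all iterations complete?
q=2, x=12

Iteration trace:
Start: q=2, x=4
After iteration 1: q=2, x=6
After iteration 2: q=2, x=8
After iteration 3: q=2, x=10
After iteration 4: q=2, x=12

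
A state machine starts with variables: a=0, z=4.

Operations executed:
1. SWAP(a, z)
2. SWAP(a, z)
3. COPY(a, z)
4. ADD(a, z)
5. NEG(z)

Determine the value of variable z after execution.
z = -4

Tracing execution:
Step 1: SWAP(a, z) → z = 0
Step 2: SWAP(a, z) → z = 4
Step 3: COPY(a, z) → z = 4
Step 4: ADD(a, z) → z = 4
Step 5: NEG(z) → z = -4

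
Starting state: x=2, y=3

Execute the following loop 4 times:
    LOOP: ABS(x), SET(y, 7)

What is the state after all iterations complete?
x=2, y=7

Iteration trace:
Start: x=2, y=3
After iteration 1: x=2, y=7
After iteration 2: x=2, y=7
After iteration 3: x=2, y=7
After iteration 4: x=2, y=7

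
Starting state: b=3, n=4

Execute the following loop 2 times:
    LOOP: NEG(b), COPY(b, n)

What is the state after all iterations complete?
b=4, n=4

Iteration trace:
Start: b=3, n=4
After iteration 1: b=4, n=4
After iteration 2: b=4, n=4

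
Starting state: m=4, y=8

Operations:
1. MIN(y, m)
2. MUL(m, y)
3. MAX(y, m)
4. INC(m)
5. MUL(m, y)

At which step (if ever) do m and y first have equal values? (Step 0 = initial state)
Step 1

m and y first become equal after step 1.

Comparing values at each step:
Initial: m=4, y=8
After step 1: m=4, y=4 ← equal!
After step 2: m=16, y=4
After step 3: m=16, y=16 ← equal!
After step 4: m=17, y=16
After step 5: m=272, y=16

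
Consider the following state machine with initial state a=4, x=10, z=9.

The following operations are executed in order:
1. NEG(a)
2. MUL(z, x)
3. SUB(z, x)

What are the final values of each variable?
{a: -4, x: 10, z: 80}

Step-by-step execution:
Initial: a=4, x=10, z=9
After step 1 (NEG(a)): a=-4, x=10, z=9
After step 2 (MUL(z, x)): a=-4, x=10, z=90
After step 3 (SUB(z, x)): a=-4, x=10, z=80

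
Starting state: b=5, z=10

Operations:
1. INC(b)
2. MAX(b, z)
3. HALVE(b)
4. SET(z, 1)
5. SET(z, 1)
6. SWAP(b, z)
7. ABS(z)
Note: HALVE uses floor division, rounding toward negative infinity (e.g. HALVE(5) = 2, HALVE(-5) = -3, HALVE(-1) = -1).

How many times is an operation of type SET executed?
2

Counting SET operations:
Step 4: SET(z, 1) ← SET
Step 5: SET(z, 1) ← SET
Total: 2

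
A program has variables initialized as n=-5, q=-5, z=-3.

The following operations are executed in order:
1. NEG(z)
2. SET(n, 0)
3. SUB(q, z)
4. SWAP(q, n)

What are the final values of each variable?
{n: -8, q: 0, z: 3}

Step-by-step execution:
Initial: n=-5, q=-5, z=-3
After step 1 (NEG(z)): n=-5, q=-5, z=3
After step 2 (SET(n, 0)): n=0, q=-5, z=3
After step 3 (SUB(q, z)): n=0, q=-8, z=3
After step 4 (SWAP(q, n)): n=-8, q=0, z=3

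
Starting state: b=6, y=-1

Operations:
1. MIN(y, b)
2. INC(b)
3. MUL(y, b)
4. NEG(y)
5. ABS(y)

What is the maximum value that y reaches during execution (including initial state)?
7

Values of y at each step:
Initial: y = -1
After step 1: y = -1
After step 2: y = -1
After step 3: y = -7
After step 4: y = 7 ← maximum
After step 5: y = 7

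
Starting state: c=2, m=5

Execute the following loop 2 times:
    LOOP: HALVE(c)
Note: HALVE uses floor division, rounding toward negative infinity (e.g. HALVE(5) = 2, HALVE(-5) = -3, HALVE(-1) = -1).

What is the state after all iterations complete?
c=0, m=5

Iteration trace:
Start: c=2, m=5
After iteration 1: c=1, m=5
After iteration 2: c=0, m=5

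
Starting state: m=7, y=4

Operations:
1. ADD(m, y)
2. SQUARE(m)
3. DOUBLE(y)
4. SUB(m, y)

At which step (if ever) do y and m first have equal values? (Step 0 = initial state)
Never

y and m never become equal during execution.

Comparing values at each step:
Initial: y=4, m=7
After step 1: y=4, m=11
After step 2: y=4, m=121
After step 3: y=8, m=121
After step 4: y=8, m=113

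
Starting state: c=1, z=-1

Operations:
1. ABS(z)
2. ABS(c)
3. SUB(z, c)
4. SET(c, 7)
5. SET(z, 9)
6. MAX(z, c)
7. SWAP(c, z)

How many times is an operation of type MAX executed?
1

Counting MAX operations:
Step 6: MAX(z, c) ← MAX
Total: 1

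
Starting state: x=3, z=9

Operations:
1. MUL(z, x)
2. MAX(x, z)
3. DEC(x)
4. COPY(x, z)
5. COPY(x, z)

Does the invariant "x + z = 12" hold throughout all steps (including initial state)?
No, violated after step 1

The invariant is violated after step 1.

State at each step:
Initial: x=3, z=9
After step 1: x=3, z=27
After step 2: x=27, z=27
After step 3: x=26, z=27
After step 4: x=27, z=27
After step 5: x=27, z=27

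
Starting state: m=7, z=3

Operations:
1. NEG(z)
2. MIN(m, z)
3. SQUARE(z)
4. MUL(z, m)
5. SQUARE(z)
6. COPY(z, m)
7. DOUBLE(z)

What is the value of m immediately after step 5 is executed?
m = -3

Tracing m through execution:
Initial: m = 7
After step 1 (NEG(z)): m = 7
After step 2 (MIN(m, z)): m = -3
After step 3 (SQUARE(z)): m = -3
After step 4 (MUL(z, m)): m = -3
After step 5 (SQUARE(z)): m = -3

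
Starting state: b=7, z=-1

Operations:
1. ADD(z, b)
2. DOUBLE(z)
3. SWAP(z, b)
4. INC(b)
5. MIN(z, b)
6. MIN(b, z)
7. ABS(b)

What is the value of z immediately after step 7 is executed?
z = 7

Tracing z through execution:
Initial: z = -1
After step 1 (ADD(z, b)): z = 6
After step 2 (DOUBLE(z)): z = 12
After step 3 (SWAP(z, b)): z = 7
After step 4 (INC(b)): z = 7
After step 5 (MIN(z, b)): z = 7
After step 6 (MIN(b, z)): z = 7
After step 7 (ABS(b)): z = 7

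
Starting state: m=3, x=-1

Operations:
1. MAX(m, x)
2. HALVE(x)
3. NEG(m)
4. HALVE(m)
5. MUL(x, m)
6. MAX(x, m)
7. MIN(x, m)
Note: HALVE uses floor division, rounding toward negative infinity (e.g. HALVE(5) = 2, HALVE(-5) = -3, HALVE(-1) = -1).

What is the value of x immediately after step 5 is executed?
x = 2

Tracing x through execution:
Initial: x = -1
After step 1 (MAX(m, x)): x = -1
After step 2 (HALVE(x)): x = -1
After step 3 (NEG(m)): x = -1
After step 4 (HALVE(m)): x = -1
After step 5 (MUL(x, m)): x = 2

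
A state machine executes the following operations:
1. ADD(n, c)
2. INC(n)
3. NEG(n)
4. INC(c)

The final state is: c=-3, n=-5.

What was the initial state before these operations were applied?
c=-4, n=8

Working backwards:
Final state: c=-3, n=-5
Before step 4 (INC(c)): c=-4, n=-5
Before step 3 (NEG(n)): c=-4, n=5
Before step 2 (INC(n)): c=-4, n=4
Before step 1 (ADD(n, c)): c=-4, n=8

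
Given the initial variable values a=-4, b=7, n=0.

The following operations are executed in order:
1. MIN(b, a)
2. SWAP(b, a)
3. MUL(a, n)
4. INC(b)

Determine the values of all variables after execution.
{a: 0, b: -3, n: 0}

Step-by-step execution:
Initial: a=-4, b=7, n=0
After step 1 (MIN(b, a)): a=-4, b=-4, n=0
After step 2 (SWAP(b, a)): a=-4, b=-4, n=0
After step 3 (MUL(a, n)): a=0, b=-4, n=0
After step 4 (INC(b)): a=0, b=-3, n=0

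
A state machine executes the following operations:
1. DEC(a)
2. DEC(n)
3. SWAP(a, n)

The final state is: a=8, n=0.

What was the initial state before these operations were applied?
a=1, n=9

Working backwards:
Final state: a=8, n=0
Before step 3 (SWAP(a, n)): a=0, n=8
Before step 2 (DEC(n)): a=0, n=9
Before step 1 (DEC(a)): a=1, n=9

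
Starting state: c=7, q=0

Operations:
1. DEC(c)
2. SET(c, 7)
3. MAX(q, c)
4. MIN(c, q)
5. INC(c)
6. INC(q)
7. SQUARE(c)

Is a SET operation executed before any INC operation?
Yes

First SET: step 2
First INC: step 5
Since 2 < 5, SET comes first.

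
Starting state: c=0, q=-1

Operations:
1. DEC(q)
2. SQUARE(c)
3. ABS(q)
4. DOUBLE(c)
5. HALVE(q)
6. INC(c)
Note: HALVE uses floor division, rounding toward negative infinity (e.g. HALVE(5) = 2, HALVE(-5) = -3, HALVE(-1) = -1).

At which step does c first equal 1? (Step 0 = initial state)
Step 6

Tracing c:
Initial: c = 0
After step 1: c = 0
After step 2: c = 0
After step 3: c = 0
After step 4: c = 0
After step 5: c = 0
After step 6: c = 1 ← first occurrence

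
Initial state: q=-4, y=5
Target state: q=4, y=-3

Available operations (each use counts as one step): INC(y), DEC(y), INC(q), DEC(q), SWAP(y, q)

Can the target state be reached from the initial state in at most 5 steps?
Yes

Path (3 steps): DEC(y) → INC(q) → SWAP(y, q)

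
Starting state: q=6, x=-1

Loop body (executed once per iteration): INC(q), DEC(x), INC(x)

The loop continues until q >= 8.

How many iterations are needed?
2

Tracing iterations:
Initial: q=6, x=-1
After iteration 1: q=7, x=-1
After iteration 2: q=8, x=-1
q >= 8 now holds, so the loop exits after 2 iterations.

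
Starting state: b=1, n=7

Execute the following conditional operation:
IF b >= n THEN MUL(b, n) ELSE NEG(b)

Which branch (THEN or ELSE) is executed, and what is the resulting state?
Branch: ELSE, Final state: b=-1, n=7

Evaluating condition: b >= n
b = 1, n = 7
Condition is False, so ELSE branch executes
After NEG(b): b=-1, n=7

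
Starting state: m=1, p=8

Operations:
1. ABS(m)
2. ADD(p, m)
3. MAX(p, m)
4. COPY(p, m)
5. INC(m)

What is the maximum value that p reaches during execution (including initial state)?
9

Values of p at each step:
Initial: p = 8
After step 1: p = 8
After step 2: p = 9 ← maximum
After step 3: p = 9
After step 4: p = 1
After step 5: p = 1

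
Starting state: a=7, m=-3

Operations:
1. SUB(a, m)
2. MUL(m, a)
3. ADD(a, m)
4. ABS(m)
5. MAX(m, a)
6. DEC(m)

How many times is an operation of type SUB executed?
1

Counting SUB operations:
Step 1: SUB(a, m) ← SUB
Total: 1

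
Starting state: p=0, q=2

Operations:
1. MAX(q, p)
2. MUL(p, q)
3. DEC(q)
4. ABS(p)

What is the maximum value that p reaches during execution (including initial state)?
0

Values of p at each step:
Initial: p = 0 ← maximum
After step 1: p = 0
After step 2: p = 0
After step 3: p = 0
After step 4: p = 0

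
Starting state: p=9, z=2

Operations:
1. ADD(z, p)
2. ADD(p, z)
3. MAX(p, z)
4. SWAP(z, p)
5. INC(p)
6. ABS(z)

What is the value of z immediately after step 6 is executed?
z = 20

Tracing z through execution:
Initial: z = 2
After step 1 (ADD(z, p)): z = 11
After step 2 (ADD(p, z)): z = 11
After step 3 (MAX(p, z)): z = 11
After step 4 (SWAP(z, p)): z = 20
After step 5 (INC(p)): z = 20
After step 6 (ABS(z)): z = 20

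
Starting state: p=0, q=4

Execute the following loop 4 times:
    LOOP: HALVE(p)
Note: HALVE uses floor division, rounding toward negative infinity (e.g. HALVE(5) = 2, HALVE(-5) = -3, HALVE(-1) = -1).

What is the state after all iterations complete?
p=0, q=4

Iteration trace:
Start: p=0, q=4
After iteration 1: p=0, q=4
After iteration 2: p=0, q=4
After iteration 3: p=0, q=4
After iteration 4: p=0, q=4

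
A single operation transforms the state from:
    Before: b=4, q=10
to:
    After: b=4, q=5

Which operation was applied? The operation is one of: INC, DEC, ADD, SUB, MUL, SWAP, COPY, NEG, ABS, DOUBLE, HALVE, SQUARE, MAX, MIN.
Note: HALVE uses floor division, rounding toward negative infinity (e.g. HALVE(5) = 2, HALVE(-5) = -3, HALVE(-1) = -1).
HALVE(q)

Analyzing the change:
Before: b=4, q=10
After: b=4, q=5
Variable q changed from 10 to 5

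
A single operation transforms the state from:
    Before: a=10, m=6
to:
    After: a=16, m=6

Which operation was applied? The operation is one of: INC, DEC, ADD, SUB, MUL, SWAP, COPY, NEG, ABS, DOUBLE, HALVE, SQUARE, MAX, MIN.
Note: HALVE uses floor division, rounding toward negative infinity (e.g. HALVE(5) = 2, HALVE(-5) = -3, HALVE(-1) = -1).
ADD(a, m)

Analyzing the change:
Before: a=10, m=6
After: a=16, m=6
Variable a changed from 10 to 16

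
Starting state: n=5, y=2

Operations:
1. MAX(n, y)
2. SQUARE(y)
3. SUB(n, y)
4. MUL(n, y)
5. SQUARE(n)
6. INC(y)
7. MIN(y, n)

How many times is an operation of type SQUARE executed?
2

Counting SQUARE operations:
Step 2: SQUARE(y) ← SQUARE
Step 5: SQUARE(n) ← SQUARE
Total: 2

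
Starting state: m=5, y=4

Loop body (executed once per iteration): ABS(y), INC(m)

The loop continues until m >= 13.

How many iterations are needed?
8

Tracing iterations:
Initial: m=5, y=4
After iteration 1: m=6, y=4
After iteration 2: m=7, y=4
After iteration 3: m=8, y=4
After iteration 4: m=9, y=4
After iteration 5: m=10, y=4
After iteration 6: m=11, y=4
After iteration 7: m=12, y=4
After iteration 8: m=13, y=4
m >= 13 now holds, so the loop exits after 8 iterations.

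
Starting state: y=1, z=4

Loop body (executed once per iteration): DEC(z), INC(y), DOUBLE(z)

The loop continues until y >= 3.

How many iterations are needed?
2

Tracing iterations:
Initial: y=1, z=4
After iteration 1: y=2, z=6
After iteration 2: y=3, z=10
y >= 3 now holds, so the loop exits after 2 iterations.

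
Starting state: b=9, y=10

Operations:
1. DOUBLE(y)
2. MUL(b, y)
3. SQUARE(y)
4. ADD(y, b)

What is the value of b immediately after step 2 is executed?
b = 180

Tracing b through execution:
Initial: b = 9
After step 1 (DOUBLE(y)): b = 9
After step 2 (MUL(b, y)): b = 180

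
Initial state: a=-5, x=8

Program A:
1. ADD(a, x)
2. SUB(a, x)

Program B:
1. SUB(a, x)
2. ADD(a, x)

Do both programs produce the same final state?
Yes

Program A final state: a=-5, x=8
Program B final state: a=-5, x=8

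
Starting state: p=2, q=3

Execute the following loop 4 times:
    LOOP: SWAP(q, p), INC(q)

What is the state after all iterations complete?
p=4, q=5

Iteration trace:
Start: p=2, q=3
After iteration 1: p=3, q=3
After iteration 2: p=3, q=4
After iteration 3: p=4, q=4
After iteration 4: p=4, q=5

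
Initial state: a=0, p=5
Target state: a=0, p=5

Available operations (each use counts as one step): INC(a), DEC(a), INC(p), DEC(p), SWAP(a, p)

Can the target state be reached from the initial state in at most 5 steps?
Yes

Path (0 steps): 0 steps (already at target)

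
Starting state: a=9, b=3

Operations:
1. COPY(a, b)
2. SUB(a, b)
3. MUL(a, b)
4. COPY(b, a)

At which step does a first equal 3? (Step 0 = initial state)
Step 1

Tracing a:
Initial: a = 9
After step 1: a = 3 ← first occurrence
After step 2: a = 0
After step 3: a = 0
After step 4: a = 0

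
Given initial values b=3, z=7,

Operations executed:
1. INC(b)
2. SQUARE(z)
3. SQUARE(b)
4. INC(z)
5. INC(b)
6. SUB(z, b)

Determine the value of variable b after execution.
b = 17

Tracing execution:
Step 1: INC(b) → b = 4
Step 2: SQUARE(z) → b = 4
Step 3: SQUARE(b) → b = 16
Step 4: INC(z) → b = 16
Step 5: INC(b) → b = 17
Step 6: SUB(z, b) → b = 17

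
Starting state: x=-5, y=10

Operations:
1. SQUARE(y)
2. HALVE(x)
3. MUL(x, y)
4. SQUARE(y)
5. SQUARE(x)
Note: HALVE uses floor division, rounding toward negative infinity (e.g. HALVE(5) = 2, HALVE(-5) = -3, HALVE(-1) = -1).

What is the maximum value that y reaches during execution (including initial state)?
10000

Values of y at each step:
Initial: y = 10
After step 1: y = 100
After step 2: y = 100
After step 3: y = 100
After step 4: y = 10000 ← maximum
After step 5: y = 10000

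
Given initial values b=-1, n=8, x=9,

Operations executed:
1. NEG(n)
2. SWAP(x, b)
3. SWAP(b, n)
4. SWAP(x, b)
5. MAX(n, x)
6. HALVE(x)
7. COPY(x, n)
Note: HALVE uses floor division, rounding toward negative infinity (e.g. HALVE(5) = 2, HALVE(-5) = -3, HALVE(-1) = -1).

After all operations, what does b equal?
b = -1

Tracing execution:
Step 1: NEG(n) → b = -1
Step 2: SWAP(x, b) → b = 9
Step 3: SWAP(b, n) → b = -8
Step 4: SWAP(x, b) → b = -1
Step 5: MAX(n, x) → b = -1
Step 6: HALVE(x) → b = -1
Step 7: COPY(x, n) → b = -1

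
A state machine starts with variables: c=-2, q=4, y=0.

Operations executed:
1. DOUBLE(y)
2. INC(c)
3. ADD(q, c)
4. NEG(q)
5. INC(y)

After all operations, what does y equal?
y = 1

Tracing execution:
Step 1: DOUBLE(y) → y = 0
Step 2: INC(c) → y = 0
Step 3: ADD(q, c) → y = 0
Step 4: NEG(q) → y = 0
Step 5: INC(y) → y = 1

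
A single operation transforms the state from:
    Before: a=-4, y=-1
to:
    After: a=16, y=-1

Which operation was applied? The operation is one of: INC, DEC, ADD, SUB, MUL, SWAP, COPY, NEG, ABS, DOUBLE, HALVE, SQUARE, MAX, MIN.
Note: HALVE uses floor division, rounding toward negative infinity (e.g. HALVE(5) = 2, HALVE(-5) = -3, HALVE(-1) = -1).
SQUARE(a)

Analyzing the change:
Before: a=-4, y=-1
After: a=16, y=-1
Variable a changed from -4 to 16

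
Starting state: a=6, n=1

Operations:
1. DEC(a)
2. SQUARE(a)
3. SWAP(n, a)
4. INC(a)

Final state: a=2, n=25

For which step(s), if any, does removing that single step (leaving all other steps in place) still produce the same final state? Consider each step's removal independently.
None - removing any single step changes the final result

Testing removal of each single step:
Without step 1: final = a=2, n=36 (different)
Without step 2: final = a=2, n=5 (different)
Without step 3: final = a=26, n=1 (different)
Without step 4: final = a=1, n=25 (different)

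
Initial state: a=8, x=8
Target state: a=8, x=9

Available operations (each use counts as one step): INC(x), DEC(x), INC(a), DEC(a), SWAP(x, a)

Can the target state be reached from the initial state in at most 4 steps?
Yes

Path (1 step): INC(x)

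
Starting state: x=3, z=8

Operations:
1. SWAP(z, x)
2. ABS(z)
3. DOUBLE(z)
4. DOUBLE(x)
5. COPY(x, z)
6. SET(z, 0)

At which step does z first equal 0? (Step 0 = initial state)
Step 6

Tracing z:
Initial: z = 8
After step 1: z = 3
After step 2: z = 3
After step 3: z = 6
After step 4: z = 6
After step 5: z = 6
After step 6: z = 0 ← first occurrence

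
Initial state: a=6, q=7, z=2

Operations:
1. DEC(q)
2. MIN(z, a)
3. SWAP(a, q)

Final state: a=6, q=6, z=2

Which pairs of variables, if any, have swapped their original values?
None

Comparing initial and final values:
q: 7 → 6
z: 2 → 2
a: 6 → 6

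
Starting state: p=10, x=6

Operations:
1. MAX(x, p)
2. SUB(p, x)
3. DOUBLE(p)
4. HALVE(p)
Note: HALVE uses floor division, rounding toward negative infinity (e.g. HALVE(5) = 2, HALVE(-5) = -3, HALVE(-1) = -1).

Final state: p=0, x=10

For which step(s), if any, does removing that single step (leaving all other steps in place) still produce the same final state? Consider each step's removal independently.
Step(s) 3, 4

Testing removal of each single step:
Without step 1: final = p=4, x=6 (different)
Without step 2: final = p=10, x=10 (different)
Without step 3: final = p=0, x=10 (same)
Without step 4: final = p=0, x=10 (same)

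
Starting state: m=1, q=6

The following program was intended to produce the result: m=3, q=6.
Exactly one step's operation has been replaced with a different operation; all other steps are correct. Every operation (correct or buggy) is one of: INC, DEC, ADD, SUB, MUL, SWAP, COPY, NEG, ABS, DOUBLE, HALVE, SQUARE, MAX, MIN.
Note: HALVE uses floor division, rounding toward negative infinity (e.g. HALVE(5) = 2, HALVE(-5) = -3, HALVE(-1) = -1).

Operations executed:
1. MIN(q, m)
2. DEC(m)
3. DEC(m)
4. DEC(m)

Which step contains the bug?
Step 1

Trace with buggy code:
Initial: m=1, q=6
After step 1: m=1, q=1
After step 2: m=0, q=1
After step 3: m=-1, q=1
After step 4: m=-2, q=1
Actual final m=-2, q=1 ≠ expected m=3, q=6.
Step 1 is the only position where a single-operation replacement can produce the expected result.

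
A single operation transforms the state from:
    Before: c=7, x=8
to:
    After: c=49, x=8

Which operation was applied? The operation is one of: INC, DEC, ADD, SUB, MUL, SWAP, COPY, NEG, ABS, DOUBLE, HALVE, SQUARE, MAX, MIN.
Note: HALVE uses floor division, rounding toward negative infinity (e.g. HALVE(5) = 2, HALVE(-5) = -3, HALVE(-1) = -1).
SQUARE(c)

Analyzing the change:
Before: c=7, x=8
After: c=49, x=8
Variable c changed from 7 to 49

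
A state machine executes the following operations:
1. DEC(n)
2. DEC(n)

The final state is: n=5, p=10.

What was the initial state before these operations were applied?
n=7, p=10

Working backwards:
Final state: n=5, p=10
Before step 2 (DEC(n)): n=6, p=10
Before step 1 (DEC(n)): n=7, p=10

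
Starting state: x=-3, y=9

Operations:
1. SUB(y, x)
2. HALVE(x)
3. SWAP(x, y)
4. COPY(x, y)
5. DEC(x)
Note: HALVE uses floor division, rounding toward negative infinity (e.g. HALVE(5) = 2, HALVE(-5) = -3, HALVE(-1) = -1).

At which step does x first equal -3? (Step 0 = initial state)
Step 0

Tracing x:
Initial: x = -3 ← first occurrence
After step 1: x = -3
After step 2: x = -2
After step 3: x = 12
After step 4: x = -2
After step 5: x = -3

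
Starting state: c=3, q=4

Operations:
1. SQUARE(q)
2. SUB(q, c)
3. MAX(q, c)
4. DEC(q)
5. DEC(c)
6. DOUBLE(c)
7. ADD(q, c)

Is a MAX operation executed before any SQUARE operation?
No

First MAX: step 3
First SQUARE: step 1
Since 3 > 1, SQUARE comes first.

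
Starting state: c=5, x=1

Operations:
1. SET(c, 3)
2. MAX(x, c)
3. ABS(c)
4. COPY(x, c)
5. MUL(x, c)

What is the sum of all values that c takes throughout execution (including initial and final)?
20

Values of c at each step:
Initial: c = 5
After step 1: c = 3
After step 2: c = 3
After step 3: c = 3
After step 4: c = 3
After step 5: c = 3
Sum = 5 + 3 + 3 + 3 + 3 + 3 = 20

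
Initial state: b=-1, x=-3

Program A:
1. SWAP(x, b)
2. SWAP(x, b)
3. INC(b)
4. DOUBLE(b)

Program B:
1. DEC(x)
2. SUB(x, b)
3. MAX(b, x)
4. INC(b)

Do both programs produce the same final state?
Yes

Program A final state: b=0, x=-3
Program B final state: b=0, x=-3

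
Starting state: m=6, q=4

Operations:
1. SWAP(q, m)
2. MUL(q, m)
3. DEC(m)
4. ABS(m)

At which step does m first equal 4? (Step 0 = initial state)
Step 1

Tracing m:
Initial: m = 6
After step 1: m = 4 ← first occurrence
After step 2: m = 4
After step 3: m = 3
After step 4: m = 3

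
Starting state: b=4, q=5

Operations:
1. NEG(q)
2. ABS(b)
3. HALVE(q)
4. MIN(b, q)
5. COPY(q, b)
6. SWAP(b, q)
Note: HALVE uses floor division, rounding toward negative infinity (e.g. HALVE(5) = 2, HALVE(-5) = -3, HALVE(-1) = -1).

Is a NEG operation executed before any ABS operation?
Yes

First NEG: step 1
First ABS: step 2
Since 1 < 2, NEG comes first.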